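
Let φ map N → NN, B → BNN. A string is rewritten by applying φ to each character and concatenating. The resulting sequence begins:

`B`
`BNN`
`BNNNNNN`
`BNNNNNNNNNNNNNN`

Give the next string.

Rewriting the 15 symbols of BNNNNNNNNNNNNNN one by one yields BNN NN NN NN NN NN NN NN NN NN NN NN NN NN NN; concatenated:

BNNNNNNNNNNNNNNNNNNNNNNNNNNNNNN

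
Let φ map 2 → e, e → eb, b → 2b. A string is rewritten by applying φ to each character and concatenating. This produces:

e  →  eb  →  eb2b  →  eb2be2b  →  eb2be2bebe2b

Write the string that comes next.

eb2be2bebe2beb2bebe2b

Rewriting each symbol of eb2be2bebe2b: e→eb, b→2b, 2→e, b→2b, e→eb, 2→e, b→2b, e→eb, b→2b, e→eb, 2→e, b→2b, which concatenates to eb 2b e 2b eb e 2b eb 2b eb e 2b.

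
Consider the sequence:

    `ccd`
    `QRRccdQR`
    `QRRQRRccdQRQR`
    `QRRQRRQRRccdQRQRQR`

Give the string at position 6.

Every step adds QRR to the front and QR to the end of the previous string.
From QRRQRRQRRccdQRQRQR, 2 further steps: QRRQRRQRRccdQRQRQR → QRRQRRQRRQRRccdQRQRQRQR → (answer).

QRRQRRQRRQRRQRRccdQRQRQRQRQR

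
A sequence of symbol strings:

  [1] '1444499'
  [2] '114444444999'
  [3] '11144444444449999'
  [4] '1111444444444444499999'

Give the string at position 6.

The n-th term is n 1's then 3n+1 4's then n+1 9's (n = 1, 2, …).
At n = 6 the blocks have lengths 6, 19, 7.

11111144444444444444444449999999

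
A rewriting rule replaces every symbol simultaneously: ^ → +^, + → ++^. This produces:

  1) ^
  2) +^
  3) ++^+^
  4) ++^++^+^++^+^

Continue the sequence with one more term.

Rewriting the 13 symbols of ++^++^+^++^+^ one by one yields ++^ ++^ +^ ++^ ++^ +^ ++^ +^ ++^ ++^ +^ ++^ +^; concatenated:

++^++^+^++^++^+^++^+^++^++^+^++^+^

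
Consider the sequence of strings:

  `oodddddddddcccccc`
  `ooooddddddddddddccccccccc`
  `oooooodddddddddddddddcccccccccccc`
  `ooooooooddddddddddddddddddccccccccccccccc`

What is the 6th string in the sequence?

ooooooooooooddddddddddddddddddddddddccccccccccccccccccccc

Reading off run lengths: o runs 2, 4, 6, 8; d runs 9, 12, 15, 18; c runs 6, 9, 12, 15 — each is linear in n, where the shown terms are n = 2, 3, 4, 5.
For term 6, n = 7, so the run lengths are 12, 24, 21.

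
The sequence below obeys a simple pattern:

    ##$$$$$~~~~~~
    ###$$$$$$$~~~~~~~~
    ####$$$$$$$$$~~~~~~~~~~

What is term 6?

#######$$$$$$$$$$$$$$$~~~~~~~~~~~~~~~~

Reading off run lengths: # runs 2, 3, 4; $ runs 5, 7, 9; ~ runs 6, 8, 10 — each is linear in n, where the shown terms are n = 2, 3, 4.
For term 6, n = 7, so the run lengths are 7, 15, 16.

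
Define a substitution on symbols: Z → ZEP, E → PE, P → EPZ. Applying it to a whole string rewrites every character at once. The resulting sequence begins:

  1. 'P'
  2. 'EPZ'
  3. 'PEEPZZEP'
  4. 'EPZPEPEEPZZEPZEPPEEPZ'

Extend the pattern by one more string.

PEEPZZEPEPZPEEPZPEPEEPZZEPZEPPEEPZZEPPEEPZEPZPEPEEPZZEP

Applying the rule to each of the 21 symbols of EPZPEPEEPZZEPZEPPEEPZ gives the pieces PE EPZ ZEP EPZ PE EPZ PE PE EPZ ZEP ZEP PE EPZ ZEP PE EPZ EPZ PE PE EPZ ZEP, which concatenate to the answer.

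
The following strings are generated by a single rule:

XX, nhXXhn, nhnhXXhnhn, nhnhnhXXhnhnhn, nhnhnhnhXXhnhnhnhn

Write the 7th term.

Each term wraps the previous one in nh on the left and hn on the right.
From nhnhnhnhXXhnhnhnhn, 2 further steps: nhnhnhnhXXhnhnhnhn → nhnhnhnhnhXXhnhnhnhnhn → (answer).

nhnhnhnhnhnhXXhnhnhnhnhnhn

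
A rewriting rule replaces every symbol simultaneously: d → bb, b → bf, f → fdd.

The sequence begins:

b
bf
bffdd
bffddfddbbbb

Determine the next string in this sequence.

bffddfddbbbbfddbbbbbfbfbfbf

Rewriting each symbol of bffddfddbbbb: b→bf, f→fdd, f→fdd, d→bb, d→bb, f→fdd, d→bb, d→bb, b→bf, b→bf, b→bf, b→bf, which concatenates to bf fdd fdd bb bb fdd bb bb bf bf bf bf.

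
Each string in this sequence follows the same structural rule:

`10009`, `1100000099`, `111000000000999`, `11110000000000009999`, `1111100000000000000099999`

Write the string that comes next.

Each string has the form 1^{n} 0^{3n} 9^{n} (n = 1, 2, …).
Setting n = 6 gives 6, 18, 6 characters in each block.

111111000000000000000000999999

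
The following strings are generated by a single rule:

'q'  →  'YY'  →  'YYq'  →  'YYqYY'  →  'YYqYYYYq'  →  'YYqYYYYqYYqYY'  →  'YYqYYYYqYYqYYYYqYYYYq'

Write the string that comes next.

From term 3 onward, concatenate the last term with the second-to-last: YY·q = YYq, YYq·YY = YYqYY, …
Continuing: YYqYYYYqYYqYYYYqYYYYq · YYqYYYYqYYqYY gives term 8.

YYqYYYYqYYqYYYYqYYYYqYYqYYYYqYYqYY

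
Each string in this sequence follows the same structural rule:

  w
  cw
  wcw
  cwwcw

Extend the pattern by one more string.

From term 3 onward, concatenate the second-to-last term with the last: w·cw = wcw, cw·wcw = cwwcw, …
So term 5 is wcw·cwwcw.

wcwcwwcw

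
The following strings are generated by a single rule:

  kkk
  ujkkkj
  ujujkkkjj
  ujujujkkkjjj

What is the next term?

s(k+1) = uj·s(k)·j, so each term gains uj as a prefix and j as a suffix.
Applying this once more to ujujujkkkjjj:

ujujujujkkkjjjj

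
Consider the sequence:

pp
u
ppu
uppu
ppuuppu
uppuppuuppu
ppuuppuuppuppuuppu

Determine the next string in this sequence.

This is a Fibonacci-style word recurrence s(k) = s(k−2)·s(k−1): e.g. pp·u = ppu.
The next term joins uppuppuuppu and ppuuppuuppuppuuppu.

uppuppuuppuppuuppuuppuppuuppu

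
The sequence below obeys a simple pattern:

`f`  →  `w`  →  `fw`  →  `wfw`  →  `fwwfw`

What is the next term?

Each term (from the third on) is the two preceding terms concatenated in order: term 3 = f·w = fw.
So term 6 is wfw·fwwfw.

wfwfwwfw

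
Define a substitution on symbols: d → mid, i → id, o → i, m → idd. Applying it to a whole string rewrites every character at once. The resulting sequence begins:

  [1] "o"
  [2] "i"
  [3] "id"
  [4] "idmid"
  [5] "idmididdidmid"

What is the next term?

Replace each of the 13 characters of idmididdidmid in place — id mid idd id mid id mid mid id mid idd id mid — and concatenate.

idmididdidmididmidmididmididdidmid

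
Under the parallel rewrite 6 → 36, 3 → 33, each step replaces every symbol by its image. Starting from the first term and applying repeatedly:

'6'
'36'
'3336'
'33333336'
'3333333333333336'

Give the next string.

Replace each of the 16 characters of 3333333333333336 in place — 33 33 33 33 33 33 33 33 33 33 33 33 33 33 33 36 — and concatenate.

33333333333333333333333333333336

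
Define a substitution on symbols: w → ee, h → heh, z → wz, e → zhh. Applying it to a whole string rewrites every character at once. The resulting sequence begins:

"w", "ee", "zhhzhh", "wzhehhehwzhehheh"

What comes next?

Rewriting the 16 symbols of wzhehhehwzhehheh one by one yields ee wz heh zhh heh heh zhh heh ee wz heh zhh heh heh zhh heh; concatenated:

eewzhehzhhhehhehzhhheheewzhehzhhhehhehzhhheh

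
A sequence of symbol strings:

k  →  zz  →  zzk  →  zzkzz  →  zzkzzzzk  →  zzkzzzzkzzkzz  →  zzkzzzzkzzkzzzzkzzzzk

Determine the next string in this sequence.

zzkzzzzkzzkzzzzkzzzzkzzkzzzzkzzkzz

Each term (from the third on) is the previous term followed by the one before it: term 3 = zz·k = zzk.
So term 8 is zzkzzzzkzzkzzzzkzzzzk·zzkzzzzkzzkzz.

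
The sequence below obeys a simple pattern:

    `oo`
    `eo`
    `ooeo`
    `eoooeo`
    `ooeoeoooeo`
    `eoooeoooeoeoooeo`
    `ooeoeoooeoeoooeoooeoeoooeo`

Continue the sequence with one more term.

eoooeoooeoeoooeoooeoeoooeoeoooeoooeoeoooeo

This is a Fibonacci-style word recurrence s(k) = s(k−2)·s(k−1): e.g. oo·eo = ooeo.
Continuing: eoooeoooeoeoooeo · ooeoeoooeoeoooeoooeoeoooeo gives term 8.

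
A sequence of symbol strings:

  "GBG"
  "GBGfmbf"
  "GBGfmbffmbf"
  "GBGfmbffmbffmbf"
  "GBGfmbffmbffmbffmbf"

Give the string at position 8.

The strings grow by a fixed suffix fmbf each time.
From GBGfmbffmbffmbffmbf, 3 further steps: GBGfmbffmbffmbffmbf → GBGfmbffmbffmbffmbffmbf → GBGfmbffmbffmbffmbffmbffmbf → (answer).

GBGfmbffmbffmbffmbffmbffmbffmbf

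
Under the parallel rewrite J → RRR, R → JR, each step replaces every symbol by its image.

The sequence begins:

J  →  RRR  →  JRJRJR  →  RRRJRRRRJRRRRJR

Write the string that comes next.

JRJRJRRRRJRJRJRJRRRRJRJRJRJRRRRJR

Applying the rule to each of the 15 symbols of RRRJRRRRJRRRRJR gives the pieces JR JR JR RRR JR JR JR JR RRR JR JR JR JR RRR JR, which concatenate to the answer.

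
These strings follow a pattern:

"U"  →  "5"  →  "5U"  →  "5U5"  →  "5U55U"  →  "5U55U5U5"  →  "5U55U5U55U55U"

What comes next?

5U55U5U55U55U5U55U5U5

Each term (from the third on) is the previous term followed by the one before it: term 3 = 5·U = 5U.
Continuing: 5U55U5U55U55U · 5U55U5U5 gives term 8.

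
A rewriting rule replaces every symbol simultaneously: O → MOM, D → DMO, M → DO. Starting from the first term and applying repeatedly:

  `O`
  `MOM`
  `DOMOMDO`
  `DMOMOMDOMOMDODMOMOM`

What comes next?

Rewriting the 19 symbols of DMOMOMDOMOMDODMOMOM one by one yields DMO DO MOM DO MOM DO DMO MOM DO MOM DO DMO MOM DMO DO MOM DO MOM DO; concatenated:

DMODOMOMDOMOMDODMOMOMDOMOMDODMOMOMDMODOMOMDOMOMDO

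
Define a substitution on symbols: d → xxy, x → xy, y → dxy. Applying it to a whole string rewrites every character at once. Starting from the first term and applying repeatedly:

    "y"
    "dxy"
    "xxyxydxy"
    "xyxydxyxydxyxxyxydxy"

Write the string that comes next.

Rewriting the 20 symbols of xyxydxyxydxyxxyxydxy one by one yields xy dxy xy dxy xxy xy dxy xy dxy xxy xy dxy xy xy dxy xy dxy xxy xy dxy; concatenated:

xydxyxydxyxxyxydxyxydxyxxyxydxyxyxydxyxydxyxxyxydxy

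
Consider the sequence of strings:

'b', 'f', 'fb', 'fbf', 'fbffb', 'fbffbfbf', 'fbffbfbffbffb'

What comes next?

This is a Fibonacci-style word recurrence s(k) = s(k−1)·s(k−2): e.g. f·b = fb.
The next term joins fbffbfbffbffb and fbffbfbf.

fbffbfbffbffbfbffbfbf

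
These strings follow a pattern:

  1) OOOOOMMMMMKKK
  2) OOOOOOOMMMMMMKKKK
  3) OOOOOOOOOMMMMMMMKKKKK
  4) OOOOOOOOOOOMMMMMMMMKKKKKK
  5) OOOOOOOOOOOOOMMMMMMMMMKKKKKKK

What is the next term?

OOOOOOOOOOOOOOOMMMMMMMMMMKKKKKKKK

Term n consists of 2n-1 O's, followed by n+2 M's, followed by n K's, where the shown terms are n = 3, 4, 5, 6, 7.
At n = 8 the blocks have lengths 15, 10, 8.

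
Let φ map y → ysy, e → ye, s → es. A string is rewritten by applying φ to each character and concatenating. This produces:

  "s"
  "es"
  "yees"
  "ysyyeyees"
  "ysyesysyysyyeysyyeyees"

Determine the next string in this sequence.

ysyesysyyeesysyesysyysyesysyysyyeysyesysyysyyeysyyeyees

Applying the rule to each of the 22 symbols of ysyesysyysyyeysyyeyees gives the pieces ysy es ysy ye es ysy es ysy ysy es ysy ysy ye ysy es ysy ysy ye ysy ye ye es, which concatenate to the answer.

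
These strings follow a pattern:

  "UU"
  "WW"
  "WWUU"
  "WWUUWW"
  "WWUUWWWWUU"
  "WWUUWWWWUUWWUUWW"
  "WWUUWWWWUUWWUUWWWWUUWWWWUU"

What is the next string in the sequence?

WWUUWWWWUUWWUUWWWWUUWWWWUUWWUUWWWWUUWWUUWW

Each term (from the third on) is the previous term followed by the one before it: term 3 = WW·UU = WWUU.
So term 8 is WWUUWWWWUUWWUUWWWWUUWWWWUU·WWUUWWWWUUWWUUWW.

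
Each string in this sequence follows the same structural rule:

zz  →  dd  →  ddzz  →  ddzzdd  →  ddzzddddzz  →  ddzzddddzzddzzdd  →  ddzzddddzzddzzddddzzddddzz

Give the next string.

From term 3 onward, concatenate the last term with the second-to-last: dd·zz = ddzz, ddzz·dd = ddzzdd, …
So term 8 is ddzzddddzzddzzddddzzddddzz·ddzzddddzzddzzdd.

ddzzddddzzddzzddddzzddddzzddzzddddzzddzzdd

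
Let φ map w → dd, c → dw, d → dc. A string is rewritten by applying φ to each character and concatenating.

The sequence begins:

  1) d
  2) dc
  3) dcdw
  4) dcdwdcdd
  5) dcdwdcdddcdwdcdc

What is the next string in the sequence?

φ(dcdwdcdddcdwdcdc) expands symbol-by-symbol to dc dw dc dd dc dw dc dc dc dw dc dd dc dw dc dw; joining the 16 pieces gives the next term.

dcdwdcdddcdwdcdcdcdwdcdddcdwdcdw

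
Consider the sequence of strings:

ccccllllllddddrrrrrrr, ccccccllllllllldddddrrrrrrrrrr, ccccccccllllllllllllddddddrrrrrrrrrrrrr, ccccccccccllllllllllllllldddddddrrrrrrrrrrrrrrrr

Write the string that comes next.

Term n consists of 2n c's, followed by 3n l's, followed by n+2 d's, followed by 3n+1 r's, where the shown terms are n = 2, 3, 4, 5.
For the next term, n = 6, so the run lengths are 12, 18, 8, 19.

ccccccccccccllllllllllllllllllddddddddrrrrrrrrrrrrrrrrrrr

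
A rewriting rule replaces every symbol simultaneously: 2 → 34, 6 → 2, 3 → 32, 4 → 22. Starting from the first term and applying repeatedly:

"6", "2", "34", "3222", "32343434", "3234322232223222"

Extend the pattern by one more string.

Rewriting the 16 symbols of 3234322232223222 one by one yields 32 34 32 22 32 34 34 34 32 34 34 34 32 34 34 34; concatenated:

32343222323434343234343432343434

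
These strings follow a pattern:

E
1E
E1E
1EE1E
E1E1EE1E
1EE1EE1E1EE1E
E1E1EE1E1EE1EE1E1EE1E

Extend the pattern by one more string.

1EE1EE1E1EE1EE1E1EE1E1EE1EE1E1EE1E

From term 3 onward, concatenate the second-to-last term with the last: E·1E = E1E, 1E·E1E = 1EE1E, …
The next term joins 1EE1EE1E1EE1E and E1E1EE1E1EE1EE1E1EE1E.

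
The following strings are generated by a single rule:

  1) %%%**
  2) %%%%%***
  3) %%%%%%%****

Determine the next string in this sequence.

Reading off run lengths: % runs 3, 5, 7; * runs 2, 3, 4 — each is linear in n, where the shown terms are n = 2, 3, 4.
At n = 5 the blocks have lengths 9, 5.

%%%%%%%%%*****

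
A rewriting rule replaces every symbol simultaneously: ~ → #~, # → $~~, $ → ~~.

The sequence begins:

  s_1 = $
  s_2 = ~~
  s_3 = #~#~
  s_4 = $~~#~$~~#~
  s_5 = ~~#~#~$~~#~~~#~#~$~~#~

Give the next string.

#~#~$~~#~$~~#~~~#~#~$~~#~#~#~$~~#~$~~#~~~#~#~$~~#~

Applying the rule to each of the 22 symbols of ~~#~#~$~~#~~~#~#~$~~#~ gives the pieces #~ #~ $~~ #~ $~~ #~ ~~ #~ #~ $~~ #~ #~ #~ $~~ #~ $~~ #~ ~~ #~ #~ $~~ #~, which concatenate to the answer.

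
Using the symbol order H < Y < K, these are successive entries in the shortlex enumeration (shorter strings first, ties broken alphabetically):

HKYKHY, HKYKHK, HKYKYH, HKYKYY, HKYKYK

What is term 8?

HKYKKK

Advancing 3 positions from HKYKYK through HKYKYK → HKYKKH → HKYKKY reaches term 8.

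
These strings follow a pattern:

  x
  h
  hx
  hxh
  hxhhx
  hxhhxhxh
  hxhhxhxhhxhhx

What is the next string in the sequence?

hxhhxhxhhxhhxhxhhxhxh

Each term (from the third on) is the previous term followed by the one before it: term 3 = h·x = hx.
Continuing: hxhhxhxhhxhhx · hxhhxhxh gives term 8.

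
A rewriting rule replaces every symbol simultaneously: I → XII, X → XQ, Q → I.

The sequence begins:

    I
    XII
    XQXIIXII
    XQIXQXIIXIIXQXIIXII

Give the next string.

XQIXIIXQIXQXIIXIIXQXIIXIIXQIXQXIIXIIXQXIIXII

Applying the rule to each of the 19 symbols of XQIXQXIIXIIXQXIIXII gives the pieces XQ I XII XQ I XQ XII XII XQ XII XII XQ I XQ XII XII XQ XII XII, which concatenate to the answer.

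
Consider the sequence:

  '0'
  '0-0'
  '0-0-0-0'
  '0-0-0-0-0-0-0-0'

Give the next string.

0-0-0-0-0-0-0-0-0-0-0-0-0-0-0-0

s(k+1) = s(k)·-·s(k) — each term doubles the last with '-' between the halves.
So the next term is two copies of 0-0-0-0-0-0-0-0 with '-' between the halves.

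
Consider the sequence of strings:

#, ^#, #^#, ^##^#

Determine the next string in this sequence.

Each term (from the third on) is the two preceding terms concatenated in order: term 3 = #·^# = #^#.
Continuing: #^# · ^##^# gives term 5.

#^#^##^#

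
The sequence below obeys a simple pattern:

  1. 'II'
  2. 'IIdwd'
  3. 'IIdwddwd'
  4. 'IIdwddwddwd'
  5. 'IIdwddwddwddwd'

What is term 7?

IIdwddwddwddwddwddwd

Every step adds dwd to the end: s(k+1) = s(k)·dwd.
From IIdwddwddwddwd, 2 further steps: IIdwddwddwddwd → IIdwddwddwddwddwd → (answer).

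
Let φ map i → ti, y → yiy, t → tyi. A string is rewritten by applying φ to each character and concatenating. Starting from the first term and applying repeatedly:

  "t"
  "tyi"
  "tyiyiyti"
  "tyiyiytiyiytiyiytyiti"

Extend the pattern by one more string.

tyiyiytiyiytiyiytyitiyiytiyiytyitiyiytiyiytyiyiytityiti

φ(tyiyiytiyiytiyiytyiti) expands symbol-by-symbol to tyi yiy ti yiy ti yiy tyi ti yiy ti yiy tyi ti yiy ti yiy tyi yiy ti tyi ti; joining the 21 pieces gives the next term.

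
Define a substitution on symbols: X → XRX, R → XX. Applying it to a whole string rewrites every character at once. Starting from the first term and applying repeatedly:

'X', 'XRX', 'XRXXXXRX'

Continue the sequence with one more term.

XRXXXXRXXRXXRXXRXXXXRX

Expanding XRXXXXRX: X→XRX, R→XX, X→XRX, X→XRX, X→XRX, X→XRX, R→XX, X→XRX. Concatenated: XRX XX XRX XRX XRX XRX XX XRX.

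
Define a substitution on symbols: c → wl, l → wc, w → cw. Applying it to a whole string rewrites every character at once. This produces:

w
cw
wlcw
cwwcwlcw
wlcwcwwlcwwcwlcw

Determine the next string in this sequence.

cwwcwlcwwlcwcwwcwlcwcwwlcwwcwlcw

φ(wlcwcwwlcwwcwlcw) expands symbol-by-symbol to cw wc wl cw wl cw cw wc wl cw cw wl cw wc wl cw; joining the 16 pieces gives the next term.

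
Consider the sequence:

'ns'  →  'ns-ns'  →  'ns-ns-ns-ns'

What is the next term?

Each string is two copies of the previous one joined by '-'.
Doubling ns-ns-ns-ns with '-' between the halves:

ns-ns-ns-ns-ns-ns-ns-ns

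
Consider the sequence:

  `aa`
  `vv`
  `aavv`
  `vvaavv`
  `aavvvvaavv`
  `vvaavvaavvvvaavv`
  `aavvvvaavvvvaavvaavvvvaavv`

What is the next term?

vvaavvaavvvvaavvaavvvvaavvvvaavvaavvvvaavv

From term 3 onward, concatenate the second-to-last term with the last: aa·vv = aavv, vv·aavv = vvaavv, …
So term 8 is vvaavvaavvvvaavv·aavvvvaavvvvaavvaavvvvaavv.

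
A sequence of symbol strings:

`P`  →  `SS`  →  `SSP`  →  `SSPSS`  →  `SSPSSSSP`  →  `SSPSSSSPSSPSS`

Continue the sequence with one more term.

SSPSSSSPSSPSSSSPSSSSP

From term 3 onward, concatenate the last term with the second-to-last: SS·P = SSP, SSP·SS = SSPSS, …
Continuing: SSPSSSSPSSPSS · SSPSSSSP gives term 7.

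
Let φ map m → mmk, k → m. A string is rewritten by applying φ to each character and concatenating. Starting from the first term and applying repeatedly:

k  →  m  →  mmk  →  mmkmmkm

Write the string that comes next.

Apply φ to mmkmmkm symbol by symbol: m→mmk, m→mmk, k→m, m→mmk, m→mmk, k→m, m→mmk; joined: mmk mmk m mmk mmk m mmk.

mmkmmkmmmkmmkmmmk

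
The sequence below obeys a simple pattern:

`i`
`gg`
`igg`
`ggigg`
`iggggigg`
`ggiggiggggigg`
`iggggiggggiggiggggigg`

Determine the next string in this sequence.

From term 3 onward, concatenate the second-to-last term with the last: i·gg = igg, gg·igg = ggigg, …
So term 8 is ggiggiggggigg·iggggiggggiggiggggigg.

ggiggiggggiggiggggiggggiggiggggigg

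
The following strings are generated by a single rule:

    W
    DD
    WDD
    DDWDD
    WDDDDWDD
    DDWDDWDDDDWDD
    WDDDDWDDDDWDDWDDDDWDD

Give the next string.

DDWDDWDDDDWDDWDDDDWDDDDWDDWDDDDWDD

Each term (from the third on) is the two preceding terms concatenated in order: term 3 = W·DD = WDD.
The next term joins DDWDDWDDDDWDD and WDDDDWDDDDWDDWDDDDWDD.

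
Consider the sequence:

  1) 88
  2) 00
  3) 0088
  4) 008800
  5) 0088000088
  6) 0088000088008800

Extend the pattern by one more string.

Each term (from the third on) is the previous term followed by the one before it: term 3 = 00·88 = 0088.
So term 7 is 0088000088008800·0088000088.

00880000880088000088000088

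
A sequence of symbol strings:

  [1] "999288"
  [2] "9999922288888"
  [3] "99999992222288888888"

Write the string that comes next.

The n-th term is 2n+1 9's then 2n-1 2's then 3n-1 8's (n = 1, 2, …).
For the next term, n = 4, so the run lengths are 9, 7, 11.

999999999222222288888888888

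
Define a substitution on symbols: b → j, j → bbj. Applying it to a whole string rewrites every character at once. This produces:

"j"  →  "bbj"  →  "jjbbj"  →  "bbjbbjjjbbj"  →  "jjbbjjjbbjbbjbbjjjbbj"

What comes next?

bbjbbjjjbbjbbjbbjjjbbjjjbbjjjbbjbbjbbjjjbbj

Replace each of the 21 characters of jjbbjjjbbjbbjbbjjjbbj in place — bbj bbj j j bbj bbj bbj j j bbj j j bbj j j bbj bbj bbj j j bbj — and concatenate.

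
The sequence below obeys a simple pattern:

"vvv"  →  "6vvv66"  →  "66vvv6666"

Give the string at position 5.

6666vvv66666666

Each term wraps the previous one in 6 on the left and 66 on the right.
From 66vvv6666, 2 further steps: 66vvv6666 → 666vvv666666 → (answer).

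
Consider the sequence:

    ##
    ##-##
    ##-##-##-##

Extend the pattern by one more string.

Every step duplicates the string with '-' between the halves.
So the next term is two copies of ##-##-##-## with '-' between the halves.

##-##-##-##-##-##-##-##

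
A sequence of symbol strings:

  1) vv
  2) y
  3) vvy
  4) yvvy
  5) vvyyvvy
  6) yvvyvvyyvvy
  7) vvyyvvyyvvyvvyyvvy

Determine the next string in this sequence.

From term 3 onward, concatenate the second-to-last term with the last: vv·y = vvy, y·vvy = yvvy, …
So term 8 is yvvyvvyyvvy·vvyyvvyyvvyvvyyvvy.

yvvyvvyyvvyvvyyvvyyvvyvvyyvvy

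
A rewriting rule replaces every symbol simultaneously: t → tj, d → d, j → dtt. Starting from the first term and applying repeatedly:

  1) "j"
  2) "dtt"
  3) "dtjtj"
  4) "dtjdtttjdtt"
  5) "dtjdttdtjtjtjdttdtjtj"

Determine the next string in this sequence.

Rewriting the 21 symbols of dtjdttdtjtjtjdttdtjtj one by one yields d tj dtt d tj tj d tj dtt tj dtt tj dtt d tj tj d tj dtt tj dtt; concatenated:

dtjdttdtjtjdtjdtttjdtttjdttdtjtjdtjdtttjdtt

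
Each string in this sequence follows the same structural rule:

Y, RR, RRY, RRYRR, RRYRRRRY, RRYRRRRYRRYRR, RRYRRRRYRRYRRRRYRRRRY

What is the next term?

RRYRRRRYRRYRRRRYRRRRYRRYRRRRYRRYRR

From term 3 onward, concatenate the last term with the second-to-last: RR·Y = RRY, RRY·RR = RRYRR, …
Continuing: RRYRRRRYRRYRRRRYRRRRY · RRYRRRRYRRYRR gives term 8.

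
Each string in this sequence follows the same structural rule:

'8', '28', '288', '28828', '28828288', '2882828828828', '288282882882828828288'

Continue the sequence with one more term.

Each term (from the third on) is the previous term followed by the one before it: term 3 = 28·8 = 288.
Continuing: 288282882882828828288 · 2882828828828 gives term 8.

2882828828828288282882882828828828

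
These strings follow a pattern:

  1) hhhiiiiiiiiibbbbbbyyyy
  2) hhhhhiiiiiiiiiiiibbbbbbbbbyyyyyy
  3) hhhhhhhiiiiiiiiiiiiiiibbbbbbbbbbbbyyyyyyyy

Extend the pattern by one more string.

hhhhhhhhhiiiiiiiiiiiiiiiiiibbbbbbbbbbbbbbbyyyyyyyyyy

Reading off run lengths: h runs 3, 5, 7; i runs 9, 12, 15; b runs 6, 9, 12; y runs 4, 6, 8 — each is linear in n, where the shown terms are n = 2, 3, 4.
Setting n = 5 gives 9, 18, 15, 10 characters in each block.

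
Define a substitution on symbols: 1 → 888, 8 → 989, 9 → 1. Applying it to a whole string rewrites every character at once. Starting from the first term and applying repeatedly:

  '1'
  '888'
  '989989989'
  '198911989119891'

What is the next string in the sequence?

888198918888881989188888819891888

Applying the rule to each of the 15 symbols of 198911989119891 gives the pieces 888 1 989 1 888 888 1 989 1 888 888 1 989 1 888, which concatenate to the answer.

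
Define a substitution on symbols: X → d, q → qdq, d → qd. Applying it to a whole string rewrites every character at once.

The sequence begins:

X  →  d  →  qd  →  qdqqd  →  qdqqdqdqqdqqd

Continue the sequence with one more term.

Replace each of the 13 characters of qdqqdqdqqdqqd in place — qdq qd qdq qdq qd qdq qd qdq qdq qd qdq qdq qd — and concatenate.

qdqqdqdqqdqqdqdqqdqdqqdqqdqdqqdqqd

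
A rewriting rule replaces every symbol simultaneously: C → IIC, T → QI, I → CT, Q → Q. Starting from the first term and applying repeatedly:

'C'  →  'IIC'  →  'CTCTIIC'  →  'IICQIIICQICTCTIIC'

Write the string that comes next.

Rewriting the 17 symbols of IICQIIICQICTCTIIC one by one yields CT CT IIC Q CT CT CT IIC Q CT IIC QI IIC QI CT CT IIC; concatenated:

CTCTIICQCTCTCTIICQCTIICQIIICQICTCTIIC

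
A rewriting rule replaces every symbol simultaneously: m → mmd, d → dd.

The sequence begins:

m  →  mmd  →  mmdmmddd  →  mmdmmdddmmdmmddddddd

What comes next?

mmdmmdddmmdmmdddddddmmdmmdddmmdmmddddddddddddddd

Replace each of the 20 characters of mmdmmdddmmdmmddddddd in place — mmd mmd dd mmd mmd dd dd dd mmd mmd dd mmd mmd dd dd dd dd dd dd dd — and concatenate.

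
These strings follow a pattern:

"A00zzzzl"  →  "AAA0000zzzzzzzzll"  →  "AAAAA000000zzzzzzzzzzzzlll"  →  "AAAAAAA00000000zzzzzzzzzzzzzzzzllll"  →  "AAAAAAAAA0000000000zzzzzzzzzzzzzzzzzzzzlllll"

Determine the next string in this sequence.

AAAAAAAAAAA000000000000zzzzzzzzzzzzzzzzzzzzzzzzllllll

Reading off run lengths: A runs 1, 3, 5, 7, 9; 0 runs 2, 4, 6, 8, 10; z runs 4, 8, 12, 16, 20; l runs 1, 2, 3, 4, 5 — each is linear in n (n = 1, 2, …).
Setting n = 6 gives 11, 12, 24, 6 characters in each block.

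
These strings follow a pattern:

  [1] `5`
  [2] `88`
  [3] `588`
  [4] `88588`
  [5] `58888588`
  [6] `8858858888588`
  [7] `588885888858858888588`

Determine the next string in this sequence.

8858858888588588885888858858888588

This is a Fibonacci-style word recurrence s(k) = s(k−2)·s(k−1): e.g. 5·88 = 588.
So term 8 is 8858858888588·588885888858858888588.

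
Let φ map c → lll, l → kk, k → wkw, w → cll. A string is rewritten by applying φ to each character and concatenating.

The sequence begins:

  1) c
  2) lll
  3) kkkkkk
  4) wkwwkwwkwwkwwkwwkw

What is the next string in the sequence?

Replace each of the 18 characters of wkwwkwwkwwkwwkwwkw in place — cll wkw cll cll wkw cll cll wkw cll cll wkw cll cll wkw cll cll wkw cll — and concatenate.

cllwkwcllcllwkwcllcllwkwcllcllwkwcllcllwkwcllcllwkwcll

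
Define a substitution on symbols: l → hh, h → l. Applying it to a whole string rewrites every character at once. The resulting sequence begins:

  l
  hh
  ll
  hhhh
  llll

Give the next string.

hhhhhhhh

Expanding llll: l→hh, l→hh, l→hh, l→hh. Concatenated: hh hh hh hh.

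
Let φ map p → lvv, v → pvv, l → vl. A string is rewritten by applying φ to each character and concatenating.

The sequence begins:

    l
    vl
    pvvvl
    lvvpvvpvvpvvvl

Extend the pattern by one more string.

vlpvvpvvlvvpvvpvvlvvpvvpvvlvvpvvpvvpvvvl

Applying the rule to each of the 14 symbols of lvvpvvpvvpvvvl gives the pieces vl pvv pvv lvv pvv pvv lvv pvv pvv lvv pvv pvv pvv vl, which concatenate to the answer.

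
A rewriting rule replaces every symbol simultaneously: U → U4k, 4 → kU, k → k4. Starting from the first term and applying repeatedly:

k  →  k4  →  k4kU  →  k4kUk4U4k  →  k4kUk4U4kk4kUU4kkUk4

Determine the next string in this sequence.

φ(k4kUk4U4kk4kUU4kkUk4) expands symbol-by-symbol to k4 kU k4 U4k k4 kU U4k kU k4 k4 kU k4 U4k U4k kU k4 k4 U4k k4 kU; joining the 20 pieces gives the next term.

k4kUk4U4kk4kUU4kkUk4k4kUk4U4kU4kkUk4k4U4kk4kU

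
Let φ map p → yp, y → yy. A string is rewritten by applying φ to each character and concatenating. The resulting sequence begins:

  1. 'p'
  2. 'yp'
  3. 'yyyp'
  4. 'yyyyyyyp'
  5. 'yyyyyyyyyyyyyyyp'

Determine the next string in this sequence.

φ(yyyyyyyyyyyyyyyp) expands symbol-by-symbol to yy yy yy yy yy yy yy yy yy yy yy yy yy yy yy yp; joining the 16 pieces gives the next term.

yyyyyyyyyyyyyyyyyyyyyyyyyyyyyyyp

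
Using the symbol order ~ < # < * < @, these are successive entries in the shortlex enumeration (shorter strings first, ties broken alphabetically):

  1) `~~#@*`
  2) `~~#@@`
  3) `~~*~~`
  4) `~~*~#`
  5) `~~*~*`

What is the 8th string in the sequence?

~~*##

Advancing 3 positions from ~~*~* through ~~*~* → ~~*~@ → ~~*#~ reaches term 8.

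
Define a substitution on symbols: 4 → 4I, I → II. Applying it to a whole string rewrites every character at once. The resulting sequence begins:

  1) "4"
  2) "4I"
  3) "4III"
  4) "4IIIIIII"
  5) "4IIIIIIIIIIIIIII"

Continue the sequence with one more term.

Replace each of the 16 characters of 4IIIIIIIIIIIIIII in place — 4I II II II II II II II II II II II II II II II — and concatenate.

4IIIIIIIIIIIIIIIIIIIIIIIIIIIIIII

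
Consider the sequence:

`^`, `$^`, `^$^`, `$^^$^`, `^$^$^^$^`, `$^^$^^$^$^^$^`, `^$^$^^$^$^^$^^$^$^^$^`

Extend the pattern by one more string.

$^^$^^$^$^^$^^$^$^^$^$^^$^^$^$^^$^

This is a Fibonacci-style word recurrence s(k) = s(k−2)·s(k−1): e.g. ^·$^ = ^$^.
The next term joins $^^$^^$^$^^$^ and ^$^$^^$^$^^$^^$^$^^$^.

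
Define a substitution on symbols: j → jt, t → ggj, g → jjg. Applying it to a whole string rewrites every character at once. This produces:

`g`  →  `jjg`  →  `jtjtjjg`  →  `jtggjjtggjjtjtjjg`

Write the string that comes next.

Rewriting the 17 symbols of jtggjjtggjjtjtjjg one by one yields jt ggj jjg jjg jt jt ggj jjg jjg jt jt ggj jt ggj jt jt jjg; concatenated:

jtggjjjgjjgjtjtggjjjgjjgjtjtggjjtggjjtjtjjg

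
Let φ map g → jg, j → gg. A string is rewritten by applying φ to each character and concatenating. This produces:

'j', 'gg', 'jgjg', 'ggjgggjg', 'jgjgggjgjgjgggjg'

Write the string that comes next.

φ(jgjgggjgjgjgggjg) expands symbol-by-symbol to gg jg gg jg jg jg gg jg gg jg gg jg jg jg gg jg; joining the 16 pieces gives the next term.

ggjgggjgjgjgggjgggjgggjgjgjgggjg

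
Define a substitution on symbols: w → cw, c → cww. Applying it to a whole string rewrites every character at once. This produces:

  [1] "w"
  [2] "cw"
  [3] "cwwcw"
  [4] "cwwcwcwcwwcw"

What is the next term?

cwwcwcwcwwcwcwwcwcwwcwcwcwwcw

Rewriting each symbol of cwwcwcwcwwcw: c→cww, w→cw, w→cw, c→cww, w→cw, c→cww, w→cw, c→cww, w→cw, w→cw, c→cww, w→cw, which concatenates to cww cw cw cww cw cww cw cww cw cw cww cw.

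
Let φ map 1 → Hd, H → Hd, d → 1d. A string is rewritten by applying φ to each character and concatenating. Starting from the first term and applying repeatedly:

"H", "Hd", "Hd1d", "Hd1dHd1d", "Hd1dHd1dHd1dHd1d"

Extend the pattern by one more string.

Rewriting the 16 symbols of Hd1dHd1dHd1dHd1d one by one yields Hd 1d Hd 1d Hd 1d Hd 1d Hd 1d Hd 1d Hd 1d Hd 1d; concatenated:

Hd1dHd1dHd1dHd1dHd1dHd1dHd1dHd1d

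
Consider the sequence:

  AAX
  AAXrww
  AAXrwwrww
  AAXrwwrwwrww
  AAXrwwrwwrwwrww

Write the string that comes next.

AAXrwwrwwrwwrwwrww

Every step adds rww to the end: s(k+1) = s(k)·rww.
One more step from AAXrwwrwwrwwrww gives the answer.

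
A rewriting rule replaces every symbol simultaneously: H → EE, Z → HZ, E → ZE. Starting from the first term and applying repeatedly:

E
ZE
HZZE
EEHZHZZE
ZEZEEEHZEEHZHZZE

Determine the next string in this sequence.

Applying the rule to each of the 16 symbols of ZEZEEEHZEEHZHZZE gives the pieces HZ ZE HZ ZE ZE ZE EE HZ ZE ZE EE HZ EE HZ HZ ZE, which concatenate to the answer.

HZZEHZZEZEZEEEHZZEZEEEHZEEHZHZZE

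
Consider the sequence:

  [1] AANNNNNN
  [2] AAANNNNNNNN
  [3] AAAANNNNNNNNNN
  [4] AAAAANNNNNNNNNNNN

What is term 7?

AAAAAAAANNNNNNNNNNNNNNNNNN

The n-th term is n-1 A's then 2n N's, where the shown terms are n = 3, 4, 5, 6.
For term 7, n = 9, so the run lengths are 8, 18.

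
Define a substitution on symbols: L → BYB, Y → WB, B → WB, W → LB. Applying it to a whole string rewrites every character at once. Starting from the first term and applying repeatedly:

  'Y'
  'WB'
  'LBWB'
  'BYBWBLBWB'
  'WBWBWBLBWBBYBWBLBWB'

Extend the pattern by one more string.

Applying the rule to each of the 19 symbols of WBWBWBLBWBBYBWBLBWB gives the pieces LB WB LB WB LB WB BYB WB LB WB WB WB WB LB WB BYB WB LB WB, which concatenate to the answer.

LBWBLBWBLBWBBYBWBLBWBWBWBWBLBWBBYBWBLBWB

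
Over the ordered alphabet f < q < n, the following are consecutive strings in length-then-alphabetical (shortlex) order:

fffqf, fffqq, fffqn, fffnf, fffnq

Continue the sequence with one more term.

Find the rightmost character of fffnq below n, bump it to the next letter, and reset everything to its right to f.

fffnn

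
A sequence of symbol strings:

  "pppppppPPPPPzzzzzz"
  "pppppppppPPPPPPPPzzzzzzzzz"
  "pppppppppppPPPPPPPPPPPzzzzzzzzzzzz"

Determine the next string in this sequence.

Each string has the form p^{2n+3} P^{3n-1} z^{3n}, where the shown terms are n = 2, 3, 4.
At n = 5 the blocks have lengths 13, 14, 15.

pppppppppppppPPPPPPPPPPPPPPzzzzzzzzzzzzzzz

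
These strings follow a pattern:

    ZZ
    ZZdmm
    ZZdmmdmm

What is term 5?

ZZdmmdmmdmmdmm

The strings grow by a fixed suffix dmm each time.
From ZZdmmdmm, 2 further steps: ZZdmmdmm → ZZdmmdmmdmm → (answer).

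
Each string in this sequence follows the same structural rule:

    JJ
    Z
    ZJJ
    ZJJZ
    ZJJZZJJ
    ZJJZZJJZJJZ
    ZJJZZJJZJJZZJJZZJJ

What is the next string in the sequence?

From term 3 onward, concatenate the last term with the second-to-last: Z·JJ = ZJJ, ZJJ·Z = ZJJZ, …
The next term joins ZJJZZJJZJJZZJJZZJJ and ZJJZZJJZJJZ.

ZJJZZJJZJJZZJJZZJJZJJZZJJZJJZ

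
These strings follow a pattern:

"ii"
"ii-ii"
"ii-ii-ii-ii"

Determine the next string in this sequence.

Every step duplicates the string with '-' between the halves.
One more doubling of ii-ii-ii-ii gives the answer.

ii-ii-ii-ii-ii-ii-ii-ii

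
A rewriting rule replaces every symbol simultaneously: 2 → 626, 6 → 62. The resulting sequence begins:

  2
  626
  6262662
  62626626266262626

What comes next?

φ(62626626266262626) expands symbol-by-symbol to 62 626 62 626 62 62 626 62 626 62 62 626 62 626 62 626 62; joining the 17 pieces gives the next term.

62626626266262626626266262626626266262662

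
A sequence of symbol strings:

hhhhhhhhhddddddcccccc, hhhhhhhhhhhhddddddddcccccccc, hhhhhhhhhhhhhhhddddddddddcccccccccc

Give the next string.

Each string has the form h^{3n} d^{2n} c^{2n}, where the shown terms are n = 3, 4, 5.
Setting n = 6 gives 18, 12, 12 characters in each block.

hhhhhhhhhhhhhhhhhhddddddddddddcccccccccccc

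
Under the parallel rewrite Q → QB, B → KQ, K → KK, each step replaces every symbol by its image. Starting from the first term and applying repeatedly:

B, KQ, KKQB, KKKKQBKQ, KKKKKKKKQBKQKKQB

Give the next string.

φ(KKKKKKKKQBKQKKQB) expands symbol-by-symbol to KK KK KK KK KK KK KK KK QB KQ KK QB KK KK QB KQ; joining the 16 pieces gives the next term.

KKKKKKKKKKKKKKKKQBKQKKQBKKKKQBKQ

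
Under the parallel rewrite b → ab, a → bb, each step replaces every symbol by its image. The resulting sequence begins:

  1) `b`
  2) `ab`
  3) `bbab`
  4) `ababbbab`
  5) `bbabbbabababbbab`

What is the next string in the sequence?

Applying the rule to each of the 16 symbols of bbabbbabababbbab gives the pieces ab ab bb ab ab ab bb ab bb ab bb ab ab ab bb ab, which concatenate to the answer.

ababbbabababbbabbbabbbabababbbab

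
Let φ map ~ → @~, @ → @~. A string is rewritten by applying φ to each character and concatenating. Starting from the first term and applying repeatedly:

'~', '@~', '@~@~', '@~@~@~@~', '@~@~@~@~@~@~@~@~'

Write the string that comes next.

Rewriting the 16 symbols of @~@~@~@~@~@~@~@~ one by one yields @~ @~ @~ @~ @~ @~ @~ @~ @~ @~ @~ @~ @~ @~ @~ @~; concatenated:

@~@~@~@~@~@~@~@~@~@~@~@~@~@~@~@~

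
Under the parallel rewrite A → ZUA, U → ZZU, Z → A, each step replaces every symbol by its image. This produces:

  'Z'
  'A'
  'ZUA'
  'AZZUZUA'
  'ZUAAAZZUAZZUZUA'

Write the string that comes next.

φ(ZUAAAZZUAZZUZUA) expands symbol-by-symbol to A ZZU ZUA ZUA ZUA A A ZZU ZUA A A ZZU A ZZU ZUA; joining the 15 pieces gives the next term.

AZZUZUAZUAZUAAAZZUZUAAAZZUAZZUZUA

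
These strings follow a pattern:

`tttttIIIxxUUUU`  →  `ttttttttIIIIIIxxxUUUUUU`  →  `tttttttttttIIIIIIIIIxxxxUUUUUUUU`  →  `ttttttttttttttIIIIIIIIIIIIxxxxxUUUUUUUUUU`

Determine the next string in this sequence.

tttttttttttttttttIIIIIIIIIIIIIIIxxxxxxUUUUUUUUUUUU

The n-th term is 3n+2 t's then 3n I's then n+1 x's then 2n+2 U's (n = 1, 2, …).
For the next term, n = 5, so the run lengths are 17, 15, 6, 12.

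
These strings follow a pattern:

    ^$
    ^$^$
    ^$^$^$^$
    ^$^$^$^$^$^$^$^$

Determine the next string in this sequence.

s(k+1) = s(k)·s(k) — each term doubles the last.
One more doubling of ^$^$^$^$^$^$^$^$ gives the answer.

^$^$^$^$^$^$^$^$^$^$^$^$^$^$^$^$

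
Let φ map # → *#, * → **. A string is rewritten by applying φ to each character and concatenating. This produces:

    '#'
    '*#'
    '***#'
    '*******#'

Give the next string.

***************#

Apply φ to *******# symbol by symbol: *→**, *→**, *→**, *→**, *→**, *→**, *→**, #→*#; joined: ** ** ** ** ** ** ** *#.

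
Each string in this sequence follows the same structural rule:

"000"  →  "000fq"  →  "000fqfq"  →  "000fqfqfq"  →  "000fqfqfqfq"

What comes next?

The strings grow by a fixed suffix fq each time.
Applying this once more to 000fqfqfqfq:

000fqfqfqfqfq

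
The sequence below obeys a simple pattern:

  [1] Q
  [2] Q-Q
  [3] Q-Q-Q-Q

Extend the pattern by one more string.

Q-Q-Q-Q-Q-Q-Q-Q

Every step duplicates the string with '-' between the halves.
So the next term is two copies of Q-Q-Q-Q with '-' between the halves.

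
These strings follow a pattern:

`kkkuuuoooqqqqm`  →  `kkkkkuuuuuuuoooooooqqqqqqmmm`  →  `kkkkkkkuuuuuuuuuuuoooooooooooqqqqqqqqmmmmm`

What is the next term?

Term n consists of 2n+1 k's, followed by 4n-1 u's, followed by 4n-1 o's, followed by 2n+2 q's, followed by 2n-1 m's (n = 1, 2, …).
At n = 4 the blocks have lengths 9, 15, 15, 10, 7.

kkkkkkkkkuuuuuuuuuuuuuuuoooooooooooooooqqqqqqqqqqmmmmmmm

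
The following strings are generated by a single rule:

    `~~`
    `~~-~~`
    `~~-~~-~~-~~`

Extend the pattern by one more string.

~~-~~-~~-~~-~~-~~-~~-~~

s(k+1) = s(k)·-·s(k) — each term doubles the last with '-' between the halves.
So the next term is two copies of ~~-~~-~~-~~ with '-' between the halves.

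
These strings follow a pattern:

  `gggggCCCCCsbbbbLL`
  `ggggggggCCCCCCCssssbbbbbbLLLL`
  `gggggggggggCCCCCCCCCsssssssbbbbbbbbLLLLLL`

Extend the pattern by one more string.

ggggggggggggggCCCCCCCCCCCssssssssssbbbbbbbbbbLLLLLLLL

The n-th term is 3n+2 g's then 2n+3 C's then 3n-2 s's then 2n+2 b's then 2n L's (n = 1, 2, …).
At n = 4 the blocks have lengths 14, 11, 10, 10, 8.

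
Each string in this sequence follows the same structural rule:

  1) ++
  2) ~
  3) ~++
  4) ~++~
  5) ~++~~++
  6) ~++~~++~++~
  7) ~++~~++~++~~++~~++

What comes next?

From term 3 onward, concatenate the last term with the second-to-last: ~·++ = ~++, ~++·~ = ~++~, …
Continuing: ~++~~++~++~~++~~++ · ~++~~++~++~ gives term 8.

~++~~++~++~~++~~++~++~~++~++~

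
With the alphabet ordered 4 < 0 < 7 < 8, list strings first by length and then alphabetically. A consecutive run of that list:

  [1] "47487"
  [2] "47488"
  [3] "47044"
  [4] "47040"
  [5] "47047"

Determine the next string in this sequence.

47048

The successor of 47047 increments the rightmost position that isn't already 8 and resets every position after it to 4.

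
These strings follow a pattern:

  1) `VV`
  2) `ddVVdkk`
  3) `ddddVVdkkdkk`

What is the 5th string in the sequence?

ddddddddVVdkkdkkdkkdkk

Every step adds dd to the front and dkk to the end of the previous string.
From ddddVVdkkdkk, 2 further steps: ddddVVdkkdkk → ddddddVVdkkdkkdkk → (answer).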